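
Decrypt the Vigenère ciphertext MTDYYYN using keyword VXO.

Repeat the key across the ciphertext: VXOVXOV
M(12)−V(21): -9≡17 → R
T(19)−X(23): -4≡22 → W
D(3)−O(14): -11≡15 → P
Y(24)−V(21): 3 → D
Y(24)−X(23): 1 → B
Y(24)−O(14): 10 → K
N(13)−V(21): -8≡18 → S

RWPDBKS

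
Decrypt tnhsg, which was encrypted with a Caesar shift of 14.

t(19): 19−14=5 → f
n(13): 13−14=-1≡25 → z
h(7): 7−14=-7≡19 → t
s(18): 18−14=4 → e
g(6): 6−14=-8≡18 → s

fztes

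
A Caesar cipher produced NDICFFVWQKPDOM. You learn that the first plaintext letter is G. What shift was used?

From the crib: N(13)−G(6)=7, so the shift is 7.

7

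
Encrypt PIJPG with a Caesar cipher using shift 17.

P(15): 15+17=32≡6 → G
I(8): 8+17=25 → Z
J(9): 9+17=26≡0 → A
P(15): 15+17=32≡6 → G
G(6): 6+17=23 → X

GZAGX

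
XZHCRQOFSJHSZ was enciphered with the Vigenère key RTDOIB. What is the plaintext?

Repeat the key across the ciphertext: RTDOIBRTDOIBR
X(23)−R(17): 6 → G
Z(25)−T(19): 6 → G
H(7)−D(3): 4 → E
C(2)−O(14): -12≡14 → O
R(17)−I(8): 9 → J
Q(16)−B(1): 15 → P
O(14)−R(17): -3≡23 → X
F(5)−T(19): -14≡12 → M
S(18)−D(3): 15 → P
J(9)−O(14): -5≡21 → V
H(7)−I(8): -1≡25 → Z
S(18)−B(1): 17 → R
Z(25)−R(17): 8 → I

GGEOJPXMPVZRI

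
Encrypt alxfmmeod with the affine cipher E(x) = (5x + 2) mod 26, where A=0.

a(0): 5·0+2=2 → c
l(11): 5·11+2=57≡5 → f
x(23): 5·23+2=117≡13 → n
f(5): 5·5+2=27≡1 → b
m(12): 5·12+2=62≡10 → k
m(12): 5·12+2=62≡10 → k
e(4): 5·4+2=22 → w
o(14): 5·14+2=72≡20 → u
d(3): 5·3+2=17 → r

cfnbkkwur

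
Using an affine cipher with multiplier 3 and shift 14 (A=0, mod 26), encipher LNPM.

L(11): 3·11+14=47≡21 → V
N(13): 3·13+14=53≡1 → B
P(15): 3·15+14=59≡7 → H
M(12): 3·12+14=50≡24 → Y

VBHY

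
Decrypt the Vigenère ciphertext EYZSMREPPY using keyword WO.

IKDEQDIBTK

Repeat the key across the ciphertext: WOWOWOWOWO
E(4)−W(22): -18≡8 → I
Y(24)−O(14): 10 → K
Z(25)−W(22): 3 → D
S(18)−O(14): 4 → E
M(12)−W(22): -10≡16 → Q
R(17)−O(14): 3 → D
E(4)−W(22): -18≡8 → I
P(15)−O(14): 1 → B
P(15)−W(22): -7≡19 → T
Y(24)−O(14): 10 → K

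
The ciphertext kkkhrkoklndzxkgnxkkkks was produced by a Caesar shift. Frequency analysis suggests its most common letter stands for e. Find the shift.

6

The most frequent ciphertext letter is k (appears 10 times).
k is position 10; e is position 4.
Shift = 6.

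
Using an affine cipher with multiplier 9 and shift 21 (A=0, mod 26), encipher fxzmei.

f(5): 9·5+21=66≡14 → o
x(23): 9·23+21=228≡20 → u
z(25): 9·25+21=246≡12 → m
m(12): 9·12+21=129≡25 → z
e(4): 9·4+21=57≡5 → f
i(8): 9·8+21=93≡15 → p

oumzfp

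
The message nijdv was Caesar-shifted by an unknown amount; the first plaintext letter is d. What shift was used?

From the crib: n(13)−d(3)=10, so the shift is 10.

10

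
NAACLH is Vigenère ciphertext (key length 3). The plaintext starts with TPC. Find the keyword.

Subtract each crib letter from the matching ciphertext letter (mod 26):
N(13)−T(19)=-6≡20 → U
A(0)−P(15)=-15≡11 → L
A(0)−C(2)=-2≡24 → Y

ULY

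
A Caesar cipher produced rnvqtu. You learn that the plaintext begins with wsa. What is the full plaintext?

wsavyz

From the crib: r(17)−w(22)=-5≡21, so the shift is 21.
Subtract 21 from each ciphertext letter:
r(17): 17−21=-4≡22 → w
n(13): 13−21=-8≡18 → s
v(21): 21−21=0 → a
q(16): 16−21=-5≡21 → v
t(19): 19−21=-2≡24 → y
u(20): 20−21=-1≡25 → z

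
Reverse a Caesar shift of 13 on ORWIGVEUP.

O(14): 14−13=1 → B
R(17): 17−13=4 → E
W(22): 22−13=9 → J
I(8): 8−13=-5≡21 → V
G(6): 6−13=-7≡19 → T
V(21): 21−13=8 → I
E(4): 4−13=-9≡17 → R
U(20): 20−13=7 → H
P(15): 15−13=2 → C

BEJVTIRHC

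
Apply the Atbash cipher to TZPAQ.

T(19) → G(6)
Z(25) → A(0)
P(15) → K(10)
A(0) → Z(25)
Q(16) → J(9)

GAKZJ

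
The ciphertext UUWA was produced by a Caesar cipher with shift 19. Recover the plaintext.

U(20): 20−19=1 → B
U(20): 20−19=1 → B
W(22): 22−19=3 → D
A(0): 0−19=-19≡7 → H

BBDH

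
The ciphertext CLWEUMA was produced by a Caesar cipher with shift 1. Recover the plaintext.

C(2): 2−1=1 → B
L(11): 11−1=10 → K
W(22): 22−1=21 → V
E(4): 4−1=3 → D
U(20): 20−1=19 → T
M(12): 12−1=11 → L
A(0): 0−1=-1≡25 → Z

BKVDTLZ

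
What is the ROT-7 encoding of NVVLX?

UCCSE

N(13): 13+7=20 → U
V(21): 21+7=28≡2 → C
V(21): 21+7=28≡2 → C
L(11): 11+7=18 → S
X(23): 23+7=30≡4 → E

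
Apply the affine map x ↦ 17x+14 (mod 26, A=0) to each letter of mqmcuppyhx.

m(12): 17·12+14=218≡10 → k
q(16): 17·16+14=286≡0 → a
m(12): 17·12+14=218≡10 → k
c(2): 17·2+14=48≡22 → w
u(20): 17·20+14=354≡16 → q
p(15): 17·15+14=269≡9 → j
p(15): 17·15+14=269≡9 → j
y(24): 17·24+14=422≡6 → g
h(7): 17·7+14=133≡3 → d
x(23): 17·23+14=405≡15 → p

kakwqjjgdp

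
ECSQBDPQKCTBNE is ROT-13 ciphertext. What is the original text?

E(4): 4−13=-9≡17 → R
C(2): 2−13=-11≡15 → P
S(18): 18−13=5 → F
Q(16): 16−13=3 → D
B(1): 1−13=-12≡14 → O
D(3): 3−13=-10≡16 → Q
P(15): 15−13=2 → C
Q(16): 16−13=3 → D
K(10): 10−13=-3≡23 → X
C(2): 2−13=-11≡15 → P
T(19): 19−13=6 → G
B(1): 1−13=-12≡14 → O
N(13): 13−13=0 → A
E(4): 4−13=-9≡17 → R

RPFDOQCDXPGOAR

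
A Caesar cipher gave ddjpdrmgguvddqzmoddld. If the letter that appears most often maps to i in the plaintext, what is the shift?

21

The most frequent ciphertext letter is d (appears 8 times).
d is position 3; i is position 8.
Shift = -5≡21.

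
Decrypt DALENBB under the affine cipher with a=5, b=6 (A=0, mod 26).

The inverse of 5 mod 26 is 21, since 5·21=105≡1. Apply D(y)=21·(y−6) mod 26:
D(3): 21·(3−6)=-63≡15 → P
A(0): 21·(0−6)=-126≡4 → E
L(11): 21·(11−6)=105≡1 → B
E(4): 21·(4−6)=-42≡10 → K
N(13): 21·(13−6)=147≡17 → R
B(1): 21·(1−6)=-105≡25 → Z
B(1): 21·(1−6)=-105≡25 → Z

PEBKRZZ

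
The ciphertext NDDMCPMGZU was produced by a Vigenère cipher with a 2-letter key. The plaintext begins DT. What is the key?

KK

Subtract each crib letter from the matching ciphertext letter (mod 26):
N(13)−D(3)=10 → K
D(3)−T(19)=-16≡10 → K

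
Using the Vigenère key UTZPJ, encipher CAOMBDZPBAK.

Repeat the key across the message: UTZPJUTZPJU
C(2)+U(20): 22 → W
A(0)+T(19): 19 → T
O(14)+Z(25): 39≡13 → N
M(12)+P(15): 27≡1 → B
B(1)+J(9): 10 → K
D(3)+U(20): 23 → X
Z(25)+T(19): 44≡18 → S
P(15)+Z(25): 40≡14 → O
B(1)+P(15): 16 → Q
A(0)+J(9): 9 → J
K(10)+U(20): 30≡4 → E

WTNBKXSOQJE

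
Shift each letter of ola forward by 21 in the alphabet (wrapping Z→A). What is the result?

o(14): 14+21=35≡9 → j
l(11): 11+21=32≡6 → g
a(0): 0+21=21 → v

jgv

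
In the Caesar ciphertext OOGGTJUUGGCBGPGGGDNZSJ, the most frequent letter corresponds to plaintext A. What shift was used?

The most frequent ciphertext letter is G (appears 8 times).
G is position 6; A is position 0.
Shift = 6.

6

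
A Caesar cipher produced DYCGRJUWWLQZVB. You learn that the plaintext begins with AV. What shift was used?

From the crib: D(3)−A(0)=3, so the shift is 3.

3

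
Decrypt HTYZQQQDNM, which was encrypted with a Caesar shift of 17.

H(7): 7−17=-10≡16 → Q
T(19): 19−17=2 → C
Y(24): 24−17=7 → H
Z(25): 25−17=8 → I
Q(16): 16−17=-1≡25 → Z
Q(16): 16−17=-1≡25 → Z
Q(16): 16−17=-1≡25 → Z
D(3): 3−17=-14≡12 → M
N(13): 13−17=-4≡22 → W
M(12): 12−17=-5≡21 → V

QCHIZZZMWV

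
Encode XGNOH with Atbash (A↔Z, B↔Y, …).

X(23) → C(2)
G(6) → T(19)
N(13) → M(12)
O(14) → L(11)
H(7) → S(18)

CTMLS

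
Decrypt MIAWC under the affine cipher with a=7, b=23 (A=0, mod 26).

The inverse of 7 mod 26 is 15, since 7·15=105≡1. Apply D(y)=15·(y−23) mod 26:
M(12): 15·(12−23)=-165≡17 → R
I(8): 15·(8−23)=-225≡9 → J
A(0): 15·(0−23)=-345≡19 → T
W(22): 15·(22−23)=-15≡11 → L
C(2): 15·(2−23)=-315≡23 → X

RJTLX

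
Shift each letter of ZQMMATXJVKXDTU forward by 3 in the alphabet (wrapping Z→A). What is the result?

Z(25): 25+3=28≡2 → C
Q(16): 16+3=19 → T
M(12): 12+3=15 → P
M(12): 12+3=15 → P
A(0): 0+3=3 → D
T(19): 19+3=22 → W
X(23): 23+3=26≡0 → A
J(9): 9+3=12 → M
V(21): 21+3=24 → Y
K(10): 10+3=13 → N
X(23): 23+3=26≡0 → A
D(3): 3+3=6 → G
T(19): 19+3=22 → W
U(20): 20+3=23 → X

CTPPDWAMYNAGWX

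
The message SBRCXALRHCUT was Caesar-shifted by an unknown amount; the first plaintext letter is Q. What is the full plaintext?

From the crib: S(18)−Q(16)=2, so the shift is 2.
Subtract 2 from each ciphertext letter:
S(18): 18−2=16 → Q
B(1): 1−2=-1≡25 → Z
R(17): 17−2=15 → P
C(2): 2−2=0 → A
X(23): 23−2=21 → V
A(0): 0−2=-2≡24 → Y
L(11): 11−2=9 → J
R(17): 17−2=15 → P
H(7): 7−2=5 → F
C(2): 2−2=0 → A
U(20): 20−2=18 → S
T(19): 19−2=17 → R

QZPAVYJPFASR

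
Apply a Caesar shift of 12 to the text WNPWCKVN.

W(22): 22+12=34≡8 → I
N(13): 13+12=25 → Z
P(15): 15+12=27≡1 → B
W(22): 22+12=34≡8 → I
C(2): 2+12=14 → O
K(10): 10+12=22 → W
V(21): 21+12=33≡7 → H
N(13): 13+12=25 → Z

IZBIOWHZ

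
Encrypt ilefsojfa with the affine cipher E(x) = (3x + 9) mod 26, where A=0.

hqvylzkyj

i(8): 3·8+9=33≡7 → h
l(11): 3·11+9=42≡16 → q
e(4): 3·4+9=21 → v
f(5): 3·5+9=24 → y
s(18): 3·18+9=63≡11 → l
o(14): 3·14+9=51≡25 → z
j(9): 3·9+9=36≡10 → k
f(5): 3·5+9=24 → y
a(0): 3·0+9=9 → j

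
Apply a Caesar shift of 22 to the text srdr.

onzn

s(18): 18+22=40≡14 → o
r(17): 17+22=39≡13 → n
d(3): 3+22=25 → z
r(17): 17+22=39≡13 → n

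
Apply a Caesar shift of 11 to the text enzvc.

e(4): 4+11=15 → p
n(13): 13+11=24 → y
z(25): 25+11=36≡10 → k
v(21): 21+11=32≡6 → g
c(2): 2+11=13 → n

pykgn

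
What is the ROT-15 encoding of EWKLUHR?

E(4): 4+15=19 → T
W(22): 22+15=37≡11 → L
K(10): 10+15=25 → Z
L(11): 11+15=26≡0 → A
U(20): 20+15=35≡9 → J
H(7): 7+15=22 → W
R(17): 17+15=32≡6 → G

TLZAJWG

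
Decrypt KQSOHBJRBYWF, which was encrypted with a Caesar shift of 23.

K(10): 10−23=-13≡13 → N
Q(16): 16−23=-7≡19 → T
S(18): 18−23=-5≡21 → V
O(14): 14−23=-9≡17 → R
H(7): 7−23=-16≡10 → K
B(1): 1−23=-22≡4 → E
J(9): 9−23=-14≡12 → M
R(17): 17−23=-6≡20 → U
B(1): 1−23=-22≡4 → E
Y(24): 24−23=1 → B
W(22): 22−23=-1≡25 → Z
F(5): 5−23=-18≡8 → I

NTVRKEMUEBZI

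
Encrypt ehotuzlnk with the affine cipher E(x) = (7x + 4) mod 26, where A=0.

gbyhoxdrw

e(4): 7·4+4=32≡6 → g
h(7): 7·7+4=53≡1 → b
o(14): 7·14+4=102≡24 → y
t(19): 7·19+4=137≡7 → h
u(20): 7·20+4=144≡14 → o
z(25): 7·25+4=179≡23 → x
l(11): 7·11+4=81≡3 → d
n(13): 7·13+4=95≡17 → r
k(10): 7·10+4=74≡22 → w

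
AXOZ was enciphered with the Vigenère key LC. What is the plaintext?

Repeat the key across the ciphertext: LCLC
A(0)−L(11): -11≡15 → P
X(23)−C(2): 21 → V
O(14)−L(11): 3 → D
Z(25)−C(2): 23 → X

PVDX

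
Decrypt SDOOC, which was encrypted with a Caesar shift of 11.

S(18): 18−11=7 → H
D(3): 3−11=-8≡18 → S
O(14): 14−11=3 → D
O(14): 14−11=3 → D
C(2): 2−11=-9≡17 → R

HSDDR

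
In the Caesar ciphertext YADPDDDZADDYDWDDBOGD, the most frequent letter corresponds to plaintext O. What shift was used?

The most frequent ciphertext letter is D (appears 10 times).
D is position 3; O is position 14.
Shift = -11≡15.

15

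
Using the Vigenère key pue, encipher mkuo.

beyd

Repeat the key across the message: puep
m(12)+p(15): 27≡1 → b
k(10)+u(20): 30≡4 → e
u(20)+e(4): 24 → y
o(14)+p(15): 29≡3 → d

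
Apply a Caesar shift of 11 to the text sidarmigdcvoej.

dtolcxtrongzpu

s(18): 18+11=29≡3 → d
i(8): 8+11=19 → t
d(3): 3+11=14 → o
a(0): 0+11=11 → l
r(17): 17+11=28≡2 → c
m(12): 12+11=23 → x
i(8): 8+11=19 → t
g(6): 6+11=17 → r
d(3): 3+11=14 → o
c(2): 2+11=13 → n
v(21): 21+11=32≡6 → g
o(14): 14+11=25 → z
e(4): 4+11=15 → p
j(9): 9+11=20 → u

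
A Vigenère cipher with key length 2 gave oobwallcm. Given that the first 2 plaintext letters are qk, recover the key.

Subtract each crib letter from the matching ciphertext letter (mod 26):
o(14)−q(16)=-2≡24 → y
o(14)−k(10)=4 → e

ye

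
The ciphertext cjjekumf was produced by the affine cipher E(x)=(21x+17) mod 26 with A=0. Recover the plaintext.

dmmnrpbs

The inverse of 21 mod 26 is 5, since 21·5=105≡1. Apply D(y)=5·(y−17) mod 26:
c(2): 5·(2−17)=-75≡3 → d
j(9): 5·(9−17)=-40≡12 → m
j(9): 5·(9−17)=-40≡12 → m
e(4): 5·(4−17)=-65≡13 → n
k(10): 5·(10−17)=-35≡17 → r
u(20): 5·(20−17)=15 → p
m(12): 5·(12−17)=-25≡1 → b
f(5): 5·(5−17)=-60≡18 → s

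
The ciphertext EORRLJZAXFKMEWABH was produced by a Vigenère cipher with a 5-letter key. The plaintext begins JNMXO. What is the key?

Subtract each crib letter from the matching ciphertext letter (mod 26):
E(4)−J(9)=-5≡21 → V
O(14)−N(13)=1 → B
R(17)−M(12)=5 → F
R(17)−X(23)=-6≡20 → U
L(11)−O(14)=-3≡23 → X

VBFUX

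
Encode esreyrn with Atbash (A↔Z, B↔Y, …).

e(4) → v(21)
s(18) → h(7)
r(17) → i(8)
e(4) → v(21)
y(24) → b(1)
r(17) → i(8)
n(13) → m(12)

vhivbim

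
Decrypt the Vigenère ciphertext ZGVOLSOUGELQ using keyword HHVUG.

SZAUFLHZMYEJ

Repeat the key across the ciphertext: HHVUGHHVUGHH
Z(25)−H(7): 18 → S
G(6)−H(7): -1≡25 → Z
V(21)−V(21): 0 → A
O(14)−U(20): -6≡20 → U
L(11)−G(6): 5 → F
S(18)−H(7): 11 → L
O(14)−H(7): 7 → H
U(20)−V(21): -1≡25 → Z
G(6)−U(20): -14≡12 → M
E(4)−G(6): -2≡24 → Y
L(11)−H(7): 4 → E
Q(16)−H(7): 9 → J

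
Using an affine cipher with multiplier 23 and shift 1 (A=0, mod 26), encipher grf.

jcm

g(6): 23·6+1=139≡9 → j
r(17): 23·17+1=392≡2 → c
f(5): 23·5+1=116≡12 → m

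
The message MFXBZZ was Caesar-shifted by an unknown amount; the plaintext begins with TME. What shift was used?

19

From the crib: M(12)−T(19)=-7≡19, so the shift is 19.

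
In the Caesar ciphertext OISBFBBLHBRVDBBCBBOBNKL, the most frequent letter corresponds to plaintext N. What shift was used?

14

The most frequent ciphertext letter is B (appears 9 times).
B is position 1; N is position 13.
Shift = -12≡14.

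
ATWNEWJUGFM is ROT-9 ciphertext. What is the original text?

A(0): 0−9=-9≡17 → R
T(19): 19−9=10 → K
W(22): 22−9=13 → N
N(13): 13−9=4 → E
E(4): 4−9=-5≡21 → V
W(22): 22−9=13 → N
J(9): 9−9=0 → A
U(20): 20−9=11 → L
G(6): 6−9=-3≡23 → X
F(5): 5−9=-4≡22 → W
M(12): 12−9=3 → D

RKNEVNALXWD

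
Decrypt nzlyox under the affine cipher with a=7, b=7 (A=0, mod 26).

The inverse of 7 mod 26 is 15, since 7·15=105≡1. Apply D(y)=15·(y−7) mod 26:
n(13): 15·(13−7)=90≡12 → m
z(25): 15·(25−7)=270≡10 → k
l(11): 15·(11−7)=60≡8 → i
y(24): 15·(24−7)=255≡21 → v
o(14): 15·(14−7)=105≡1 → b
x(23): 15·(23−7)=240≡6 → g

mkivbg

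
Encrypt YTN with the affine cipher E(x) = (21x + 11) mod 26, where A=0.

VUY

Y(24): 21·24+11=515≡21 → V
T(19): 21·19+11=410≡20 → U
N(13): 21·13+11=284≡24 → Y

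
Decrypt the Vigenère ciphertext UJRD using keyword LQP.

JTCS

Repeat the key across the ciphertext: LQPL
U(20)−L(11): 9 → J
J(9)−Q(16): -7≡19 → T
R(17)−P(15): 2 → C
D(3)−L(11): -8≡18 → S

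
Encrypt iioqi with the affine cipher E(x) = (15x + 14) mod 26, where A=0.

eeque

i(8): 15·8+14=134≡4 → e
i(8): 15·8+14=134≡4 → e
o(14): 15·14+14=224≡16 → q
q(16): 15·16+14=254≡20 → u
i(8): 15·8+14=134≡4 → e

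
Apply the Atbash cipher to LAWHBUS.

OZDSYFH

L(11) → O(14)
A(0) → Z(25)
W(22) → D(3)
H(7) → S(18)
B(1) → Y(24)
U(20) → F(5)
S(18) → H(7)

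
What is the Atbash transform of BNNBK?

B(1) → Y(24)
N(13) → M(12)
N(13) → M(12)
B(1) → Y(24)
K(10) → P(15)

YMMYP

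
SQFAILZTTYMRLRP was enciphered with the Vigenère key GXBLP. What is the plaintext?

MTEPTFCSIJGUKGA

Repeat the key across the ciphertext: GXBLPGXBLPGXBLP
S(18)−G(6): 12 → M
Q(16)−X(23): -7≡19 → T
F(5)−B(1): 4 → E
A(0)−L(11): -11≡15 → P
I(8)−P(15): -7≡19 → T
L(11)−G(6): 5 → F
Z(25)−X(23): 2 → C
T(19)−B(1): 18 → S
T(19)−L(11): 8 → I
Y(24)−P(15): 9 → J
M(12)−G(6): 6 → G
R(17)−X(23): -6≡20 → U
L(11)−B(1): 10 → K
R(17)−L(11): 6 → G
P(15)−P(15): 0 → A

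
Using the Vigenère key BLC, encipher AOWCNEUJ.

Repeat the key across the message: BLCBLCBL
A(0)+B(1): 1 → B
O(14)+L(11): 25 → Z
W(22)+C(2): 24 → Y
C(2)+B(1): 3 → D
N(13)+L(11): 24 → Y
E(4)+C(2): 6 → G
U(20)+B(1): 21 → V
J(9)+L(11): 20 → U

BZYDYGVU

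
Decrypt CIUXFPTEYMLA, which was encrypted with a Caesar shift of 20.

C(2): 2−20=-18≡8 → I
I(8): 8−20=-12≡14 → O
U(20): 20−20=0 → A
X(23): 23−20=3 → D
F(5): 5−20=-15≡11 → L
P(15): 15−20=-5≡21 → V
T(19): 19−20=-1≡25 → Z
E(4): 4−20=-16≡10 → K
Y(24): 24−20=4 → E
M(12): 12−20=-8≡18 → S
L(11): 11−20=-9≡17 → R
A(0): 0−20=-20≡6 → G

IOADLVZKESRG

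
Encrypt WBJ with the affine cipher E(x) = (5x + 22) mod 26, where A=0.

CBP

W(22): 5·22+22=132≡2 → C
B(1): 5·1+22=27≡1 → B
J(9): 5·9+22=67≡15 → P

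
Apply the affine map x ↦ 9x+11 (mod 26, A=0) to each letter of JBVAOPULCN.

J(9): 9·9+11=92≡14 → O
B(1): 9·1+11=20 → U
V(21): 9·21+11=200≡18 → S
A(0): 9·0+11=11 → L
O(14): 9·14+11=137≡7 → H
P(15): 9·15+11=146≡16 → Q
U(20): 9·20+11=191≡9 → J
L(11): 9·11+11=110≡6 → G
C(2): 9·2+11=29≡3 → D
N(13): 9·13+11=128≡24 → Y

OUSLHQJGDY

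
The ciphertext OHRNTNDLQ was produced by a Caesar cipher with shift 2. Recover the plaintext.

MFPLRLBJO

O(14): 14−2=12 → M
H(7): 7−2=5 → F
R(17): 17−2=15 → P
N(13): 13−2=11 → L
T(19): 19−2=17 → R
N(13): 13−2=11 → L
D(3): 3−2=1 → B
L(11): 11−2=9 → J
Q(16): 16−2=14 → O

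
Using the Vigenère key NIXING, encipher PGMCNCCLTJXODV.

Repeat the key across the message: NIXINGNIXINGNI
P(15)+N(13): 28≡2 → C
G(6)+I(8): 14 → O
M(12)+X(23): 35≡9 → J
C(2)+I(8): 10 → K
N(13)+N(13): 26≡0 → A
C(2)+G(6): 8 → I
C(2)+N(13): 15 → P
L(11)+I(8): 19 → T
T(19)+X(23): 42≡16 → Q
J(9)+I(8): 17 → R
X(23)+N(13): 36≡10 → K
O(14)+G(6): 20 → U
D(3)+N(13): 16 → Q
V(21)+I(8): 29≡3 → D

COJKAIPTQRKUQD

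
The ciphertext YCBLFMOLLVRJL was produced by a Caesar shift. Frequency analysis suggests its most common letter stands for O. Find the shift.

The most frequent ciphertext letter is L (appears 4 times).
L is position 11; O is position 14.
Shift = -3≡23.

23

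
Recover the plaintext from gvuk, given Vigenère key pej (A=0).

Repeat the key across the ciphertext: pejp
g(6)−p(15): -9≡17 → r
v(21)−e(4): 17 → r
u(20)−j(9): 11 → l
k(10)−p(15): -5≡21 → v

rrlv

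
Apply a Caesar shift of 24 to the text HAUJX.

FYSHV

H(7): 7+24=31≡5 → F
A(0): 0+24=24 → Y
U(20): 20+24=44≡18 → S
J(9): 9+24=33≡7 → H
X(23): 23+24=47≡21 → V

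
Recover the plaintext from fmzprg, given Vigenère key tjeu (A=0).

mdvvyx

Repeat the key across the ciphertext: tjeutj
f(5)−t(19): -14≡12 → m
m(12)−j(9): 3 → d
z(25)−e(4): 21 → v
p(15)−u(20): -5≡21 → v
r(17)−t(19): -2≡24 → y
g(6)−j(9): -3≡23 → x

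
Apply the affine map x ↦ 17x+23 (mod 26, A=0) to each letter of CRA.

C(2): 17·2+23=57≡5 → F
R(17): 17·17+23=312≡0 → A
A(0): 17·0+23=23 → X

FAX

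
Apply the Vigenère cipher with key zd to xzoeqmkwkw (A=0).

wcnhppjzjz

Repeat the key across the message: zdzdzdzdzd
x(23)+z(25): 48≡22 → w
z(25)+d(3): 28≡2 → c
o(14)+z(25): 39≡13 → n
e(4)+d(3): 7 → h
q(16)+z(25): 41≡15 → p
m(12)+d(3): 15 → p
k(10)+z(25): 35≡9 → j
w(22)+d(3): 25 → z
k(10)+z(25): 35≡9 → j
w(22)+d(3): 25 → z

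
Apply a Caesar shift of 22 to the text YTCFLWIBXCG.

Y(24): 24+22=46≡20 → U
T(19): 19+22=41≡15 → P
C(2): 2+22=24 → Y
F(5): 5+22=27≡1 → B
L(11): 11+22=33≡7 → H
W(22): 22+22=44≡18 → S
I(8): 8+22=30≡4 → E
B(1): 1+22=23 → X
X(23): 23+22=45≡19 → T
C(2): 2+22=24 → Y
G(6): 6+22=28≡2 → C

UPYBHSEXTYC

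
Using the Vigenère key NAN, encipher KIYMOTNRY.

Repeat the key across the message: NANNANNAN
K(10)+N(13): 23 → X
I(8)+A(0): 8 → I
Y(24)+N(13): 37≡11 → L
M(12)+N(13): 25 → Z
O(14)+A(0): 14 → O
T(19)+N(13): 32≡6 → G
N(13)+N(13): 26≡0 → A
R(17)+A(0): 17 → R
Y(24)+N(13): 37≡11 → L

XILZOGARL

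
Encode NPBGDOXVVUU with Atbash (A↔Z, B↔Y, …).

MKYTWLCEEFF

N(13) → M(12)
P(15) → K(10)
B(1) → Y(24)
G(6) → T(19)
D(3) → W(22)
O(14) → L(11)
X(23) → C(2)
V(21) → E(4)
V(21) → E(4)
U(20) → F(5)
U(20) → F(5)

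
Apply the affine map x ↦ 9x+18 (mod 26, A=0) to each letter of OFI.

OLM

O(14): 9·14+18=144≡14 → O
F(5): 9·5+18=63≡11 → L
I(8): 9·8+18=90≡12 → M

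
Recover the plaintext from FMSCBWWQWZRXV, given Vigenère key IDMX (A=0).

Repeat the key across the ciphertext: IDMXIDMXIDMXI
F(5)−I(8): -3≡23 → X
M(12)−D(3): 9 → J
S(18)−M(12): 6 → G
C(2)−X(23): -21≡5 → F
B(1)−I(8): -7≡19 → T
W(22)−D(3): 19 → T
W(22)−M(12): 10 → K
Q(16)−X(23): -7≡19 → T
W(22)−I(8): 14 → O
Z(25)−D(3): 22 → W
R(17)−M(12): 5 → F
X(23)−X(23): 0 → A
V(21)−I(8): 13 → N

XJGFTTKTOWFAN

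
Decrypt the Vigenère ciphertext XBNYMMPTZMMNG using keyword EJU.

Repeat the key across the ciphertext: EJUEJUEJUEJUE
X(23)−E(4): 19 → T
B(1)−J(9): -8≡18 → S
N(13)−U(20): -7≡19 → T
Y(24)−E(4): 20 → U
M(12)−J(9): 3 → D
M(12)−U(20): -8≡18 → S
P(15)−E(4): 11 → L
T(19)−J(9): 10 → K
Z(25)−U(20): 5 → F
M(12)−E(4): 8 → I
M(12)−J(9): 3 → D
N(13)−U(20): -7≡19 → T
G(6)−E(4): 2 → C

TSTUDSLKFIDTC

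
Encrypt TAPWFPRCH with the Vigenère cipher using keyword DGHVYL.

WGWRDAUIO

Repeat the key across the message: DGHVYLDGH
T(19)+D(3): 22 → W
A(0)+G(6): 6 → G
P(15)+H(7): 22 → W
W(22)+V(21): 43≡17 → R
F(5)+Y(24): 29≡3 → D
P(15)+L(11): 26≡0 → A
R(17)+D(3): 20 → U
C(2)+G(6): 8 → I
H(7)+H(7): 14 → O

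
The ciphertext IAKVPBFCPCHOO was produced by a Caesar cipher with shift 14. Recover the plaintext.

UMWHBNROBOTAA

I(8): 8−14=-6≡20 → U
A(0): 0−14=-14≡12 → M
K(10): 10−14=-4≡22 → W
V(21): 21−14=7 → H
P(15): 15−14=1 → B
B(1): 1−14=-13≡13 → N
F(5): 5−14=-9≡17 → R
C(2): 2−14=-12≡14 → O
P(15): 15−14=1 → B
C(2): 2−14=-12≡14 → O
H(7): 7−14=-7≡19 → T
O(14): 14−14=0 → A
O(14): 14−14=0 → A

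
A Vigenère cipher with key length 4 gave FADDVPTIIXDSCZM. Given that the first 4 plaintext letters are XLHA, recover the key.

IPWD

Subtract each crib letter from the matching ciphertext letter (mod 26):
F(5)−X(23)=-18≡8 → I
A(0)−L(11)=-11≡15 → P
D(3)−H(7)=-4≡22 → W
D(3)−A(0)=3 → D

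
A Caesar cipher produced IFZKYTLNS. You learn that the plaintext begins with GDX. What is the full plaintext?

From the crib: I(8)−G(6)=2, so the shift is 2.
Subtract 2 from each ciphertext letter:
I(8): 8−2=6 → G
F(5): 5−2=3 → D
Z(25): 25−2=23 → X
K(10): 10−2=8 → I
Y(24): 24−2=22 → W
T(19): 19−2=17 → R
L(11): 11−2=9 → J
N(13): 13−2=11 → L
S(18): 18−2=16 → Q

GDXIWRJLQ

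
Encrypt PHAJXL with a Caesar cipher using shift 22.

P(15): 15+22=37≡11 → L
H(7): 7+22=29≡3 → D
A(0): 0+22=22 → W
J(9): 9+22=31≡5 → F
X(23): 23+22=45≡19 → T
L(11): 11+22=33≡7 → H

LDWFTH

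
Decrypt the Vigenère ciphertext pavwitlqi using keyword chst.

Repeat the key across the ciphertext: chstchstc
p(15)−c(2): 13 → n
a(0)−h(7): -7≡19 → t
v(21)−s(18): 3 → d
w(22)−t(19): 3 → d
i(8)−c(2): 6 → g
t(19)−h(7): 12 → m
l(11)−s(18): -7≡19 → t
q(16)−t(19): -3≡23 → x
i(8)−c(2): 6 → g

ntddgmtxg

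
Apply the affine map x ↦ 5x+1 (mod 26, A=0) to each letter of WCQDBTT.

HLDQGSS

W(22): 5·22+1=111≡7 → H
C(2): 5·2+1=11 → L
Q(16): 5·16+1=81≡3 → D
D(3): 5·3+1=16 → Q
B(1): 5·1+1=6 → G
T(19): 5·19+1=96≡18 → S
T(19): 5·19+1=96≡18 → S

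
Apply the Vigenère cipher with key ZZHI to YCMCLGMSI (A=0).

XBTKKFTAH

Repeat the key across the message: ZZHIZZHIZ
Y(24)+Z(25): 49≡23 → X
C(2)+Z(25): 27≡1 → B
M(12)+H(7): 19 → T
C(2)+I(8): 10 → K
L(11)+Z(25): 36≡10 → K
G(6)+Z(25): 31≡5 → F
M(12)+H(7): 19 → T
S(18)+I(8): 26≡0 → A
I(8)+Z(25): 33≡7 → H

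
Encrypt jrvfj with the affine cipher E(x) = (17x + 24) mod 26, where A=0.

vbrfv

j(9): 17·9+24=177≡21 → v
r(17): 17·17+24=313≡1 → b
v(21): 17·21+24=381≡17 → r
f(5): 17·5+24=109≡5 → f
j(9): 17·9+24=177≡21 → v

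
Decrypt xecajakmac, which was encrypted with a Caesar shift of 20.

dkigpgqsgi

x(23): 23−20=3 → d
e(4): 4−20=-16≡10 → k
c(2): 2−20=-18≡8 → i
a(0): 0−20=-20≡6 → g
j(9): 9−20=-11≡15 → p
a(0): 0−20=-20≡6 → g
k(10): 10−20=-10≡16 → q
m(12): 12−20=-8≡18 → s
a(0): 0−20=-20≡6 → g
c(2): 2−20=-18≡8 → i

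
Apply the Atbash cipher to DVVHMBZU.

D(3) → W(22)
V(21) → E(4)
V(21) → E(4)
H(7) → S(18)
M(12) → N(13)
B(1) → Y(24)
Z(25) → A(0)
U(20) → F(5)

WEESNYAF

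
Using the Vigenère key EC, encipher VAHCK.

Repeat the key across the message: ECECE
V(21)+E(4): 25 → Z
A(0)+C(2): 2 → C
H(7)+E(4): 11 → L
C(2)+C(2): 4 → E
K(10)+E(4): 14 → O

ZCLEO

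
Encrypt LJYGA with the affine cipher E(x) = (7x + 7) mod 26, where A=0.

GSTXH

L(11): 7·11+7=84≡6 → G
J(9): 7·9+7=70≡18 → S
Y(24): 7·24+7=175≡19 → T
G(6): 7·6+7=49≡23 → X
A(0): 7·0+7=7 → H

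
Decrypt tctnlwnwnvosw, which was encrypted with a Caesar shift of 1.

sbsmkvmvmunrv

t(19): 19−1=18 → s
c(2): 2−1=1 → b
t(19): 19−1=18 → s
n(13): 13−1=12 → m
l(11): 11−1=10 → k
w(22): 22−1=21 → v
n(13): 13−1=12 → m
w(22): 22−1=21 → v
n(13): 13−1=12 → m
v(21): 21−1=20 → u
o(14): 14−1=13 → n
s(18): 18−1=17 → r
w(22): 22−1=21 → v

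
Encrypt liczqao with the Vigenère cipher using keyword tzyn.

ehamjzm

Repeat the key across the message: tzyntzy
l(11)+t(19): 30≡4 → e
i(8)+z(25): 33≡7 → h
c(2)+y(24): 26≡0 → a
z(25)+n(13): 38≡12 → m
q(16)+t(19): 35≡9 → j
a(0)+z(25): 25 → z
o(14)+y(24): 38≡12 → m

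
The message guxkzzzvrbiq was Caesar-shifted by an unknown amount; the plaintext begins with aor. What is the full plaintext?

aoretttplvck

From the crib: g(6)−a(0)=6, so the shift is 6.
Subtract 6 from each ciphertext letter:
g(6): 6−6=0 → a
u(20): 20−6=14 → o
x(23): 23−6=17 → r
k(10): 10−6=4 → e
z(25): 25−6=19 → t
z(25): 25−6=19 → t
z(25): 25−6=19 → t
v(21): 21−6=15 → p
r(17): 17−6=11 → l
b(1): 1−6=-5≡21 → v
i(8): 8−6=2 → c
q(16): 16−6=10 → k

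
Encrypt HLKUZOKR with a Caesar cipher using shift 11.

H(7): 7+11=18 → S
L(11): 11+11=22 → W
K(10): 10+11=21 → V
U(20): 20+11=31≡5 → F
Z(25): 25+11=36≡10 → K
O(14): 14+11=25 → Z
K(10): 10+11=21 → V
R(17): 17+11=28≡2 → C

SWVFKZVC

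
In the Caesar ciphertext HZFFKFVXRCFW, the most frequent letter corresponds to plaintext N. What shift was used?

The most frequent ciphertext letter is F (appears 4 times).
F is position 5; N is position 13.
Shift = -8≡18.

18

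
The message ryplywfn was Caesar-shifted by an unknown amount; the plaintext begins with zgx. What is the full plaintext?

zgxtgenv

From the crib: r(17)−z(25)=-8≡18, so the shift is 18.
Subtract 18 from each ciphertext letter:
r(17): 17−18=-1≡25 → z
y(24): 24−18=6 → g
p(15): 15−18=-3≡23 → x
l(11): 11−18=-7≡19 → t
y(24): 24−18=6 → g
w(22): 22−18=4 → e
f(5): 5−18=-13≡13 → n
n(13): 13−18=-5≡21 → v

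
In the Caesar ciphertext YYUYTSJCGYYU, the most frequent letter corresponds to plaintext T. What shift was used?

5

The most frequent ciphertext letter is Y (appears 5 times).
Y is position 24; T is position 19.
Shift = 5.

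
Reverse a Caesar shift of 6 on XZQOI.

X(23): 23−6=17 → R
Z(25): 25−6=19 → T
Q(16): 16−6=10 → K
O(14): 14−6=8 → I
I(8): 8−6=2 → C

RTKIC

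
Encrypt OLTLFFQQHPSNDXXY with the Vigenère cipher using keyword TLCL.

HWVWYQSBAAUYWIZJ

Repeat the key across the message: TLCLTLCLTLCLTLCL
O(14)+T(19): 33≡7 → H
L(11)+L(11): 22 → W
T(19)+C(2): 21 → V
L(11)+L(11): 22 → W
F(5)+T(19): 24 → Y
F(5)+L(11): 16 → Q
Q(16)+C(2): 18 → S
Q(16)+L(11): 27≡1 → B
H(7)+T(19): 26≡0 → A
P(15)+L(11): 26≡0 → A
S(18)+C(2): 20 → U
N(13)+L(11): 24 → Y
D(3)+T(19): 22 → W
X(23)+L(11): 34≡8 → I
X(23)+C(2): 25 → Z
Y(24)+L(11): 35≡9 → J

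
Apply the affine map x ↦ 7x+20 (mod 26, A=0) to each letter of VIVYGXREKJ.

V(21): 7·21+20=167≡11 → L
I(8): 7·8+20=76≡24 → Y
V(21): 7·21+20=167≡11 → L
Y(24): 7·24+20=188≡6 → G
G(6): 7·6+20=62≡10 → K
X(23): 7·23+20=181≡25 → Z
R(17): 7·17+20=139≡9 → J
E(4): 7·4+20=48≡22 → W
K(10): 7·10+20=90≡12 → M
J(9): 7·9+20=83≡5 → F

LYLGKZJWMF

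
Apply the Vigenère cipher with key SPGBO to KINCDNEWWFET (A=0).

Repeat the key across the message: SPGBOSPGBOSP
K(10)+S(18): 28≡2 → C
I(8)+P(15): 23 → X
N(13)+G(6): 19 → T
C(2)+B(1): 3 → D
D(3)+O(14): 17 → R
N(13)+S(18): 31≡5 → F
E(4)+P(15): 19 → T
W(22)+G(6): 28≡2 → C
W(22)+B(1): 23 → X
F(5)+O(14): 19 → T
E(4)+S(18): 22 → W
T(19)+P(15): 34≡8 → I

CXTDRFTCXTWI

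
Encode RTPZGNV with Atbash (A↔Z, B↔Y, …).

IGKATME

R(17) → I(8)
T(19) → G(6)
P(15) → K(10)
Z(25) → A(0)
G(6) → T(19)
N(13) → M(12)
V(21) → E(4)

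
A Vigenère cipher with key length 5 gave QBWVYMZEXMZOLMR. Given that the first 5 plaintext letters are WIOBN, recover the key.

Subtract each crib letter from the matching ciphertext letter (mod 26):
Q(16)−W(22)=-6≡20 → U
B(1)−I(8)=-7≡19 → T
W(22)−O(14)=8 → I
V(21)−B(1)=20 → U
Y(24)−N(13)=11 → L

UTIUL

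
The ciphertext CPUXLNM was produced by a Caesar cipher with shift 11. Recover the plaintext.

C(2): 2−11=-9≡17 → R
P(15): 15−11=4 → E
U(20): 20−11=9 → J
X(23): 23−11=12 → M
L(11): 11−11=0 → A
N(13): 13−11=2 → C
M(12): 12−11=1 → B

REJMACB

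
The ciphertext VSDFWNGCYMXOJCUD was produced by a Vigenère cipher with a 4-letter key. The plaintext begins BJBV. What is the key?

UJCK

Subtract each crib letter from the matching ciphertext letter (mod 26):
V(21)−B(1)=20 → U
S(18)−J(9)=9 → J
D(3)−B(1)=2 → C
F(5)−V(21)=-16≡10 → K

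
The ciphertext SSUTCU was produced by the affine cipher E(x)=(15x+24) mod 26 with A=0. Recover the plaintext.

The inverse of 15 mod 26 is 7, since 15·7=105≡1. Apply D(y)=7·(y−24) mod 26:
S(18): 7·(18−24)=-42≡10 → K
S(18): 7·(18−24)=-42≡10 → K
U(20): 7·(20−24)=-28≡24 → Y
T(19): 7·(19−24)=-35≡17 → R
C(2): 7·(2−24)=-154≡2 → C
U(20): 7·(20−24)=-28≡24 → Y

KKYRCY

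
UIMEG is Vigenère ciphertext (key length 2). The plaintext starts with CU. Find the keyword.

SO

Subtract each crib letter from the matching ciphertext letter (mod 26):
U(20)−C(2)=18 → S
I(8)−U(20)=-12≡14 → O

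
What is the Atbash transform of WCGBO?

DXTYL

W(22) → D(3)
C(2) → X(23)
G(6) → T(19)
B(1) → Y(24)
O(14) → L(11)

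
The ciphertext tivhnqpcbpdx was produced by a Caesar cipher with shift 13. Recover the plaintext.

t(19): 19−13=6 → g
i(8): 8−13=-5≡21 → v
v(21): 21−13=8 → i
h(7): 7−13=-6≡20 → u
n(13): 13−13=0 → a
q(16): 16−13=3 → d
p(15): 15−13=2 → c
c(2): 2−13=-11≡15 → p
b(1): 1−13=-12≡14 → o
p(15): 15−13=2 → c
d(3): 3−13=-10≡16 → q
x(23): 23−13=10 → k

gviuadcpocqk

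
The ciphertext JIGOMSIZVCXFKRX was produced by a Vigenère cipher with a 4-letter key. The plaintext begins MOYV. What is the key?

XUIT

Subtract each crib letter from the matching ciphertext letter (mod 26):
J(9)−M(12)=-3≡23 → X
I(8)−O(14)=-6≡20 → U
G(6)−Y(24)=-18≡8 → I
O(14)−V(21)=-7≡19 → T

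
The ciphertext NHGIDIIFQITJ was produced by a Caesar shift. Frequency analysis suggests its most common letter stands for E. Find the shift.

The most frequent ciphertext letter is I (appears 4 times).
I is position 8; E is position 4.
Shift = 4.

4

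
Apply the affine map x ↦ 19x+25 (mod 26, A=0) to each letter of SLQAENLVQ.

S(18): 19·18+25=367≡3 → D
L(11): 19·11+25=234≡0 → A
Q(16): 19·16+25=329≡17 → R
A(0): 19·0+25=25 → Z
E(4): 19·4+25=101≡23 → X
N(13): 19·13+25=272≡12 → M
L(11): 19·11+25=234≡0 → A
V(21): 19·21+25=424≡8 → I
Q(16): 19·16+25=329≡17 → R

DARZXMAIR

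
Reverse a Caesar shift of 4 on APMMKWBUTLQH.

A(0): 0−4=-4≡22 → W
P(15): 15−4=11 → L
M(12): 12−4=8 → I
M(12): 12−4=8 → I
K(10): 10−4=6 → G
W(22): 22−4=18 → S
B(1): 1−4=-3≡23 → X
U(20): 20−4=16 → Q
T(19): 19−4=15 → P
L(11): 11−4=7 → H
Q(16): 16−4=12 → M
H(7): 7−4=3 → D

WLIIGSXQPHMD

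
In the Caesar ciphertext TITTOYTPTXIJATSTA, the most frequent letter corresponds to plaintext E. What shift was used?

15

The most frequent ciphertext letter is T (appears 7 times).
T is position 19; E is position 4.
Shift = 15.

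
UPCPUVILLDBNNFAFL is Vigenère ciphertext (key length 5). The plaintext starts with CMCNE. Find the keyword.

Subtract each crib letter from the matching ciphertext letter (mod 26):
U(20)−C(2)=18 → S
P(15)−M(12)=3 → D
C(2)−C(2)=0 → A
P(15)−N(13)=2 → C
U(20)−E(4)=16 → Q

SDACQ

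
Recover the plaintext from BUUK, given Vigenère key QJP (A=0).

LLFU

Repeat the key across the ciphertext: QJPQ
B(1)−Q(16): -15≡11 → L
U(20)−J(9): 11 → L
U(20)−P(15): 5 → F
K(10)−Q(16): -6≡20 → U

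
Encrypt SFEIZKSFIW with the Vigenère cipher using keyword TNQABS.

LSUIACLSYW

Repeat the key across the message: TNQABSTNQA
S(18)+T(19): 37≡11 → L
F(5)+N(13): 18 → S
E(4)+Q(16): 20 → U
I(8)+A(0): 8 → I
Z(25)+B(1): 26≡0 → A
K(10)+S(18): 28≡2 → C
S(18)+T(19): 37≡11 → L
F(5)+N(13): 18 → S
I(8)+Q(16): 24 → Y
W(22)+A(0): 22 → W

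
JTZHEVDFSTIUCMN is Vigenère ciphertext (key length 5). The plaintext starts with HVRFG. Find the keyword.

CYICY

Subtract each crib letter from the matching ciphertext letter (mod 26):
J(9)−H(7)=2 → C
T(19)−V(21)=-2≡24 → Y
Z(25)−R(17)=8 → I
H(7)−F(5)=2 → C
E(4)−G(6)=-2≡24 → Y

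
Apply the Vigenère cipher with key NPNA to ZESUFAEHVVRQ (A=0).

Repeat the key across the message: NPNANPNANPNA
Z(25)+N(13): 38≡12 → M
E(4)+P(15): 19 → T
S(18)+N(13): 31≡5 → F
U(20)+A(0): 20 → U
F(5)+N(13): 18 → S
A(0)+P(15): 15 → P
E(4)+N(13): 17 → R
H(7)+A(0): 7 → H
V(21)+N(13): 34≡8 → I
V(21)+P(15): 36≡10 → K
R(17)+N(13): 30≡4 → E
Q(16)+A(0): 16 → Q

MTFUSPRHIKEQ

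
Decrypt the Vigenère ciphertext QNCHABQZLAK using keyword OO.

Repeat the key across the ciphertext: OOOOOOOOOOO
Q(16)−O(14): 2 → C
N(13)−O(14): -1≡25 → Z
C(2)−O(14): -12≡14 → O
H(7)−O(14): -7≡19 → T
A(0)−O(14): -14≡12 → M
B(1)−O(14): -13≡13 → N
Q(16)−O(14): 2 → C
Z(25)−O(14): 11 → L
L(11)−O(14): -3≡23 → X
A(0)−O(14): -14≡12 → M
K(10)−O(14): -4≡22 → W

CZOTMNCLXMW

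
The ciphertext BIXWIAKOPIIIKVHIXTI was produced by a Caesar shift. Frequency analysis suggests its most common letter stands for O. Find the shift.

The most frequent ciphertext letter is I (appears 7 times).
I is position 8; O is position 14.
Shift = -6≡20.

20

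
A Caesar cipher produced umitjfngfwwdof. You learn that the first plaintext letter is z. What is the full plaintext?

zrnyokslkbbitk

From the crib: u(20)−z(25)=-5≡21, so the shift is 21.
Subtract 21 from each ciphertext letter:
u(20): 20−21=-1≡25 → z
m(12): 12−21=-9≡17 → r
i(8): 8−21=-13≡13 → n
t(19): 19−21=-2≡24 → y
j(9): 9−21=-12≡14 → o
f(5): 5−21=-16≡10 → k
n(13): 13−21=-8≡18 → s
g(6): 6−21=-15≡11 → l
f(5): 5−21=-16≡10 → k
w(22): 22−21=1 → b
w(22): 22−21=1 → b
d(3): 3−21=-18≡8 → i
o(14): 14−21=-7≡19 → t
f(5): 5−21=-16≡10 → k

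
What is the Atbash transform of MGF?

NTU

M(12) → N(13)
G(6) → T(19)
F(5) → U(20)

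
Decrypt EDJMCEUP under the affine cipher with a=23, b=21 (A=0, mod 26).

XGEDPXJC

The inverse of 23 mod 26 is 17, since 23·17=391≡1. Apply D(y)=17·(y−21) mod 26:
E(4): 17·(4−21)=-289≡23 → X
D(3): 17·(3−21)=-306≡6 → G
J(9): 17·(9−21)=-204≡4 → E
M(12): 17·(12−21)=-153≡3 → D
C(2): 17·(2−21)=-323≡15 → P
E(4): 17·(4−21)=-289≡23 → X
U(20): 17·(20−21)=-17≡9 → J
P(15): 17·(15−21)=-102≡2 → C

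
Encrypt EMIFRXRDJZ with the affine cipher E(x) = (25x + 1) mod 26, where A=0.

E(4): 25·4+1=101≡23 → X
M(12): 25·12+1=301≡15 → P
I(8): 25·8+1=201≡19 → T
F(5): 25·5+1=126≡22 → W
R(17): 25·17+1=426≡10 → K
X(23): 25·23+1=576≡4 → E
R(17): 25·17+1=426≡10 → K
D(3): 25·3+1=76≡24 → Y
J(9): 25·9+1=226≡18 → S
Z(25): 25·25+1=626≡2 → C

XPTWKEKYSC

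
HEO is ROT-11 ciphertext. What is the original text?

WTD

H(7): 7−11=-4≡22 → W
E(4): 4−11=-7≡19 → T
O(14): 14−11=3 → D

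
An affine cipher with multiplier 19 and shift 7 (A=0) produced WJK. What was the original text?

JWH

The inverse of 19 mod 26 is 11, since 19·11=209≡1. Apply D(y)=11·(y−7) mod 26:
W(22): 11·(22−7)=165≡9 → J
J(9): 11·(9−7)=22 → W
K(10): 11·(10−7)=33≡7 → H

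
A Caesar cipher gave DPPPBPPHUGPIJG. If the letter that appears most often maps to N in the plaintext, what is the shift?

2

The most frequent ciphertext letter is P (appears 6 times).
P is position 15; N is position 13.
Shift = 2.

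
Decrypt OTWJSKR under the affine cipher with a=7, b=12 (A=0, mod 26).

The inverse of 7 mod 26 is 15, since 7·15=105≡1. Apply D(y)=15·(y−12) mod 26:
O(14): 15·(14−12)=30≡4 → E
T(19): 15·(19−12)=105≡1 → B
W(22): 15·(22−12)=150≡20 → U
J(9): 15·(9−12)=-45≡7 → H
S(18): 15·(18−12)=90≡12 → M
K(10): 15·(10−12)=-30≡22 → W
R(17): 15·(17−12)=75≡23 → X

EBUHMWX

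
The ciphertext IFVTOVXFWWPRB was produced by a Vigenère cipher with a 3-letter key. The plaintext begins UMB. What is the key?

Subtract each crib letter from the matching ciphertext letter (mod 26):
I(8)−U(20)=-12≡14 → O
F(5)−M(12)=-7≡19 → T
V(21)−B(1)=20 → U

OTU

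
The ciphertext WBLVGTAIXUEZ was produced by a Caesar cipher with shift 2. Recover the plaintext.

UZJTERYGVSCX

W(22): 22−2=20 → U
B(1): 1−2=-1≡25 → Z
L(11): 11−2=9 → J
V(21): 21−2=19 → T
G(6): 6−2=4 → E
T(19): 19−2=17 → R
A(0): 0−2=-2≡24 → Y
I(8): 8−2=6 → G
X(23): 23−2=21 → V
U(20): 20−2=18 → S
E(4): 4−2=2 → C
Z(25): 25−2=23 → X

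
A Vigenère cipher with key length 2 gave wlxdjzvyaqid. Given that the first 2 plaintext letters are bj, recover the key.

Subtract each crib letter from the matching ciphertext letter (mod 26):
w(22)−b(1)=21 → v
l(11)−j(9)=2 → c

vc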